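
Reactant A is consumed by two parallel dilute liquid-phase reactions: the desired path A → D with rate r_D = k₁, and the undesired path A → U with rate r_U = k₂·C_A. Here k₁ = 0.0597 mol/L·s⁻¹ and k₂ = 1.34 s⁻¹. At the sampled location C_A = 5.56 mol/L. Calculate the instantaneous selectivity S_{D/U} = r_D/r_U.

0.00801

S_{D/U} = r_D/r_U = (k₁)/(k₂·C_A) = (k₁/k₂)·C_A⁻¹.
= (0.0597) / (1.34×5.560) = 0.05970/7.450 = 0.00801.
The undesired path is higher order in A, so low C_A (CSTR or dilute feed) favours D.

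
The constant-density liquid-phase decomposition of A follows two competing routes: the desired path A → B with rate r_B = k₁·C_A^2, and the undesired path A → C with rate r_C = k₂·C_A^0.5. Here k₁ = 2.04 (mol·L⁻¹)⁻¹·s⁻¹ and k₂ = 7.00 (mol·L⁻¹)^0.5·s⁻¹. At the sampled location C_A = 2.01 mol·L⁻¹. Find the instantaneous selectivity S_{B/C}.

S_{B/C} = r_B/r_C = (k₁·C_A^2)/(k₂·C_A^0.5) = (k₁/k₂)·C_A^1.5.
= (2.04×2.010^2) / (7.00×2.010^0.5) = 8.242/9.924 = 0.830.

0.830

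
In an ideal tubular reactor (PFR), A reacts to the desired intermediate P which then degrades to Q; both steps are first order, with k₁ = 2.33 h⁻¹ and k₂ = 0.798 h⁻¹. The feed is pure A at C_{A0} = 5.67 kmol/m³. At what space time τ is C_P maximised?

0.699 h

For first-order series the maximum of C_P occurs at τ_opt = ln(k₂/k₁)/(k₂−k₁).
= ln(0.798/2.33)/(0.798−2.33) = ln(0.3425)/-1.532 = -1.072/-1.532 = 0.699 h.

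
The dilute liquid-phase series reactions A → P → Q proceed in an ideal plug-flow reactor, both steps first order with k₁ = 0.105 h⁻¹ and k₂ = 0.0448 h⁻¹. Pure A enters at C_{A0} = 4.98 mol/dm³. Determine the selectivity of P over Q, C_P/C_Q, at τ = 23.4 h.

Solving the coupled first-order balances gives C_P(τ) = [k₁/(k₂−k₁)]·C_{A0}·(e^(−k₁τ) − e^(−k₂τ)).
e^(−k₁τ) = e^(−0.105×23.4) = e^(−2.457) = 0.08569; e^(−k₂τ) = e^(−1.048) = 0.3505.
C_P = 0.105×4.98/(0.0448−0.105) × (0.08569−0.3505) = (-8.686)×(-0.2648) = 2.300 mol/dm³.
C_A = C_{A0}e^(−k₁τ) = 0.4267 mol/dm³, so C_Q = C_{A0}−C_A−C_P = 2.253 mol/dm³; C_P/C_Q = 1.02.

1.02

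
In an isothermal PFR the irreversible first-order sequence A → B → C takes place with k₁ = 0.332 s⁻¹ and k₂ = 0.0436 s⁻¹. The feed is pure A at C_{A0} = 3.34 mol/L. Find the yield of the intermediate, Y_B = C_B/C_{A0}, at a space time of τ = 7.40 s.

0.735

Solving the coupled first-order balances gives C_B(τ) = [k₁/(k₂−k₁)]·C_{A0}·(e^(−k₁τ) − e^(−k₂τ)).
e^(−k₁τ) = e^(−0.332×7.40) = e^(−2.457) = 0.08571; e^(−k₂τ) = e^(−0.3226) = 0.7242.
C_B = 0.332×3.34/(0.0436−0.332) × (0.08571−0.7242) = (-3.845)×(-0.6385) = 2.455 mol/L.
Y_B = C_B/C_{A0} = 2.455/3.34 = 0.735.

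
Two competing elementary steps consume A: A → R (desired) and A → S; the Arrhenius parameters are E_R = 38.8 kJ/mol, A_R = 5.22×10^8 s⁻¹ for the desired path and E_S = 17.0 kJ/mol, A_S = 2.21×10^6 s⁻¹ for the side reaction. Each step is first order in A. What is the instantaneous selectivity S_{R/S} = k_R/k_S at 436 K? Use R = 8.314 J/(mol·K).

0.577

k_R/k_S = (A_R/A_S)·exp[−(E_R−E_S)/(RT)] = (A_R/A_S)·exp[(E_S−E_R)/(RT)].
(E_S−E_R)/(RT) = (17.0−38.8)×10³/(8.314×436) = -21800/3625 = -6.014.
k_R/k_S = (5.22×10^8/2.21×10^6)·exp(-6.014) = 236.2 × 0.002444 = 0.577.
Since E_R > E_S, raising the temperature improves selectivity toward R.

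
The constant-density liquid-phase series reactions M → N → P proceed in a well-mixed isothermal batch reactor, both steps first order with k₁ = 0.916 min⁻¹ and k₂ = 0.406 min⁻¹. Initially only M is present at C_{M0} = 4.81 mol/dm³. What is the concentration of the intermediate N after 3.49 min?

1.74 mol/dm³

For first-order series with pure M initially, C_N(t) = k₁C_{M0}/(k₂−k₁)·(e^(−k₁t) − e^(−k₂t)).
e^(−k₁t) = e^(−0.916×3.49) = e^(−3.197) = 0.04089; e^(−k₂t) = e^(−1.417) = 0.2425.
C_N = 0.916×4.81/(0.406−0.916) × (0.04089−0.2425) = (-8.639)×(-0.2016) = 1.741 mol/dm³.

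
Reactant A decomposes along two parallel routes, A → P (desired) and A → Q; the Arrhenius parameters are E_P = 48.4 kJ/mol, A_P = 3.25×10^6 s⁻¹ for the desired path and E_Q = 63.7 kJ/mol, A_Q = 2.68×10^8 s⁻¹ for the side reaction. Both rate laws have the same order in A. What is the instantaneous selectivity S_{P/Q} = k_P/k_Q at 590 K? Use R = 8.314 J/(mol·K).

0.274

k_P/k_Q = (A_P/A_Q)·exp[−(E_P−E_Q)/(RT)] = (A_P/A_Q)·exp[(E_Q−E_P)/(RT)].
(E_Q−E_P)/(RT) = (63.7−48.4)×10³/(8.314×590) = 15300/4905 = 3.119.
k_P/k_Q = (3.25×10^6/2.68×10^8)·exp(3.119) = 0.01213 × 22.63 = 0.274.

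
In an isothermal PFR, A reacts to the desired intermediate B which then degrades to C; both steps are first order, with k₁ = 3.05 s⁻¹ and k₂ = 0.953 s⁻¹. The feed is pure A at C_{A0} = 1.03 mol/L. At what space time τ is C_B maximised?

0.555 s

Setting dC_B/dτ = 0 gives τ_opt = ln(k₂/k₁)/(k₂−k₁).
= ln(0.953/3.05)/(0.953−3.05) = ln(0.3125)/-2.097 = -1.163/-2.097 = 0.555 s.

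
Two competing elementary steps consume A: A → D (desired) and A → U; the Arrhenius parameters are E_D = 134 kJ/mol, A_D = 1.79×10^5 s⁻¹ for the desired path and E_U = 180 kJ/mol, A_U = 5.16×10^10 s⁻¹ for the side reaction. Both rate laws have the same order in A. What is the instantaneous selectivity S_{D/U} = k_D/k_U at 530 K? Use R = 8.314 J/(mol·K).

0.119

k_D/k_U = (A_D/A_U)·exp[−(E_D−E_U)/(RT)] = (A_D/A_U)·exp[(E_U−E_D)/(RT)].
(E_U−E_D)/(RT) = (180−134)×10³/(8.314×530) = 46000/4406 = 10.44.
k_D/k_U = (1.79×10^5/5.16×10^10)·exp(10.44) = 3.469×10^-6 × 34177 = 0.119.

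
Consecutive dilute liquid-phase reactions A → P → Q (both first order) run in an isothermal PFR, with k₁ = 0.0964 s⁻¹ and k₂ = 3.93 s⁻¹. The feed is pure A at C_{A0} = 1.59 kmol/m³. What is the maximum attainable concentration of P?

0.0355 kmol/m³

At the optimum, C_{P,max}/C_{A0} = (k₁/k₂)^[k₂/(k₂−k₁)].
= (0.0964/3.93)^(3.93/(3.93−0.0964)) = (0.02453)^(1.025) = 0.02235.
C_{P,max} = 0.02235×1.59 = 0.0355 kmol/m³.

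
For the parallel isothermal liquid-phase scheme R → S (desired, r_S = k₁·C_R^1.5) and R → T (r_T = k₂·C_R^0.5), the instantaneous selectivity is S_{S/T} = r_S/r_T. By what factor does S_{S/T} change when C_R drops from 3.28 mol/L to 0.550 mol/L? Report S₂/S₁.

S_{S/T} = (k₁/k₂)·C_R, so S₂/S₁ = (C_{R,2}/C_{R,1}).
= 0.550/3.28 = 0.168.

0.168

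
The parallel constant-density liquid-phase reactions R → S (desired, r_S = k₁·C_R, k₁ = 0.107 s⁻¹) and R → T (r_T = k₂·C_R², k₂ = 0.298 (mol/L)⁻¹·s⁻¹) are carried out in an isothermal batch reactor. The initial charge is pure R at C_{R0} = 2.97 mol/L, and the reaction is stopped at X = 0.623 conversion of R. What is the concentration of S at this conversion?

0.291 mol/L

C_R = C_{R0}(1−X) = 1.120 mol/L.
Along a PFR/batch, dC_S/dC_R = −r_S/(r_S+r_T) = −k₁/(k₁+k₂·C_R).
Integrating from C_{R0} to C_R: C_S = (0.107/0.298)·ln[(0.107+0.298·2.97)/(0.107+0.298·1.12)] = 0.3591·ln(0.9921/0.4407) = 0.2914 mol/L.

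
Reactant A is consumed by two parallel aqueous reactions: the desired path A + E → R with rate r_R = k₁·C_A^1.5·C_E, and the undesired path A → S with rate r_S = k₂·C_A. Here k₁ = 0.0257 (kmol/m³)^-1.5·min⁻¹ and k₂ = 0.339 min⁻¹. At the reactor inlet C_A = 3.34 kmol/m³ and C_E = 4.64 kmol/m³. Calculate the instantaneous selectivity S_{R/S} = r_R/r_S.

0.643

S_{R/S} = r_R/r_S = (k₁·C_A^1.5·C_E)/(k₂·C_A) = (k₁/k₂)·C_A^0.5·C_E.
= (0.0257×3.340^1.5×4.640) / (0.339×3.340) = 0.7279/1.132 = 0.643.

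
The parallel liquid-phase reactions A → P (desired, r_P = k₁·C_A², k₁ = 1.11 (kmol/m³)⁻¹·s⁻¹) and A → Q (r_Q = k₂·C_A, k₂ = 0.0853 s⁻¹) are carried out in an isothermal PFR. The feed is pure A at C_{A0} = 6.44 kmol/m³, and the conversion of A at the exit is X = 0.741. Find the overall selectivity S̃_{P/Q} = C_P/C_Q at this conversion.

C_A = C_{A0}(1−X) = 1.668 kmol/m³.
Along a PFR/batch, dC_Q/dC_A = −r_Q/(r_P+r_Q) = −k₂/(k₂+k₁·C_A).
Integrating from C_{A0} to C_A: C_Q = (0.0853/1.11)·ln[(0.0853+1.11·6.44)/(0.0853+1.11·1.67)] = 0.07685·ln(7.234/1.937) = 0.1013 kmol/m³.
Then C_P = (C_{A0}−C_A) − C_Q = 4.772 − 0.1013 = 4.671 kmol/m³.
S̃_{P/Q} = C_P/C_Q = 4.671/0.1013 = 46.1.

46.1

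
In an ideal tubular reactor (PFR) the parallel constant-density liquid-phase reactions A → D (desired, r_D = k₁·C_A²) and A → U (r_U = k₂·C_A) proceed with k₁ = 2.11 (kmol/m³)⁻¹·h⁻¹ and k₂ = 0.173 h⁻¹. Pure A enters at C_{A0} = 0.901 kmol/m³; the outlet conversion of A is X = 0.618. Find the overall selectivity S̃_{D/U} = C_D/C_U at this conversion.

C_A = C_{A0}(1−X) = 0.3442 kmol/m³.
Along a PFR/batch, dC_U/dC_A = −r_U/(r_D+r_U) = −k₂/(k₂+k₁·C_A).
Integrating from C_{A0} to C_A: C_U = (0.173/2.11)·ln[(0.173+2.11·0.901)/(0.173+2.11·0.344)] = 0.08199·ln(2.074/0.8992) = 0.06852 kmol/m³.
Then C_D = (C_{A0}−C_A) − C_U = 0.5568 − 0.06852 = 0.4883 kmol/m³.
S̃_{D/U} = C_D/C_U = 0.4883/0.06852 = 7.13.

7.13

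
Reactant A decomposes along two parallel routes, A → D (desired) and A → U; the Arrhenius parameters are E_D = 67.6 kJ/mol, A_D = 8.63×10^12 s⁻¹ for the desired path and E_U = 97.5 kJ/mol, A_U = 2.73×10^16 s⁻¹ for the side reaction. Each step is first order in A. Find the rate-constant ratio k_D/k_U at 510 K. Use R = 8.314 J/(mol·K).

0.365

Since both paths have the same order in A, the concentration cancels and S_{D/U} = k_D/k_U = (A_D/A_U)·exp[(E_U−E_D)/(RT)].
(E_U−E_D)/(RT) = (97.5−67.6)×10³/(8.314×510) = 29900/4240 = 7.052.
k_D/k_U = (8.63×10^12/2.73×10^16)·exp(7.052) = 3.161×10^-4 × 1155 = 0.365.
Since E_D < E_U, lowering the temperature improves selectivity toward D.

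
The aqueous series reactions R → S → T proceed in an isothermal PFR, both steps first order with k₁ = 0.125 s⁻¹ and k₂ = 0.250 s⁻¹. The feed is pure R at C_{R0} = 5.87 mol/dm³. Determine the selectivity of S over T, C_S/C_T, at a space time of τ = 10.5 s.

For first-order series with pure R initially, C_S(τ) = k₁C_{R0}/(k₂−k₁)·(e^(−k₁τ) − e^(−k₂τ)).
e^(−k₁τ) = e^(−0.125×10.5) = e^(−1.312) = 0.2691; e^(−k₂τ) = e^(−2.625) = 0.07244.
C_S = 0.125×5.87/(0.250−0.125) × (0.2691−0.07244) = 5.870×0.1967 = 1.155 mol/dm³.
C_R = C_{R0}e^(−k₁τ) = 1.580 mol/dm³, so C_T = C_{R0}−C_R−C_S = 3.135 mol/dm³; C_S/C_T = 0.368.

0.368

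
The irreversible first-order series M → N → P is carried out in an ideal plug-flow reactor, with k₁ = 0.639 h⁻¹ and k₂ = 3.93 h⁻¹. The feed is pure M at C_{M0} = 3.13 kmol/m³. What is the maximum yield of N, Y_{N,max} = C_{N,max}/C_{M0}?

0.114

Evaluating C_N at τ_opt = ln(k₂/k₁)/(k₂−k₁) gives C_{N,max}/C_{M0} = (k₁/k₂)^[k₂/(k₂−k₁)].
= (0.639/3.93)^(3.93/(3.93−0.639)) = (0.1626)^(1.194) = 0.1143.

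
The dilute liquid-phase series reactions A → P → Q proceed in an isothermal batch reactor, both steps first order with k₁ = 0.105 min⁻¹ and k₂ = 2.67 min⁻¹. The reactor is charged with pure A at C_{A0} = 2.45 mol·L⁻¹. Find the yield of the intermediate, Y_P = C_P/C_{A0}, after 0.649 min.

The intermediate concentration in a first-order A→B→C sequence is C_P = k₁C_{A0}(e^(−k₁t) − e^(−k₂t))/(k₂−k₁).
e^(−k₁t) = e^(−0.105×0.649) = e^(−0.06814) = 0.9341; e^(−k₂t) = e^(−1.733) = 0.1768.
C_P = 0.105×2.45/(2.67−0.105) × (0.9341−0.1768) = 0.1003×0.7573 = 0.07596 mol·L⁻¹.
Y_P = C_P/C_{A0} = 0.07596/2.45 = 0.0310.

0.0310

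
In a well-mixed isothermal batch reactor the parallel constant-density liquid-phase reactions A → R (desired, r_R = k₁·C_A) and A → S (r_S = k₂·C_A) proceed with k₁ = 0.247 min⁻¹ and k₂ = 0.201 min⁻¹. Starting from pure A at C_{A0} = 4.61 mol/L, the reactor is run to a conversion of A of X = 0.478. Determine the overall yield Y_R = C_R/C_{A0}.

0.264

C_A = C_{A0}(1−X) = 2.406 mol/L.
Both paths are first order in A, so the instantaneous fraction to R is constant: dC_R/d(−C_A) = k₁/(k₁+k₂) = 0.5513.
C_R = 0.5513·(C_{A0}−C_A) = 0.5513×2.204 = 1.21 mol/L.
Y_R = C_R/C_{A0} = 1.215/4.61 = 0.264.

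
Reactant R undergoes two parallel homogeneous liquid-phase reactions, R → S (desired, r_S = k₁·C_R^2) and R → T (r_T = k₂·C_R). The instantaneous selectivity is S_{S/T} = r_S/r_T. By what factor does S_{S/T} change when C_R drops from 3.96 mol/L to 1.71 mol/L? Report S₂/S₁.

0.432

S_{S/T} = (k₁/k₂)·C_R, so S₂/S₁ = (C_{R,2}/C_{R,1}).
= 1.71/3.96 = 0.432.
Selectivity toward S falls as C_R falls — high-concentration operation is favoured.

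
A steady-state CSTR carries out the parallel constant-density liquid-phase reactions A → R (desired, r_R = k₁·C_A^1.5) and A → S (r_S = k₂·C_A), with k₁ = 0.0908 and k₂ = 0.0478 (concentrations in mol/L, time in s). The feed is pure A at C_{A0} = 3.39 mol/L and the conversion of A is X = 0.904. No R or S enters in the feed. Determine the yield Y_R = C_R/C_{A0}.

Exit C_A = C_{A0}(1−X) = 3.39×0.0960 = 0.3254 mol/L.
A CSTR operates uniformly at the exit composition, giving r_R = 0.01686 and r_S = 0.01556 (each k·C_A^n at C_A = 0.3254).
Fraction of consumed A going to R: r_R/(r_R+r_S) = 0.5201.
C_R = 0.5201·C_{A0}·X = 0.5201×3.39×0.904 = 1.59 mol/L; Y_R = C_R/C_{A0} = 0.470.

0.470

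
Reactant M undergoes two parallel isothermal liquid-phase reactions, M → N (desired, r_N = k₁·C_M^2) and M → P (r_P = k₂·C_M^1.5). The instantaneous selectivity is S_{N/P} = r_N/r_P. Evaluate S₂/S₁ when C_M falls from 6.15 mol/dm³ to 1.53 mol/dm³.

S_{N/P} = (k₁/k₂)·C_M^0.5, so S₂/S₁ = (C_{M,2}/C_{M,1})^0.5.
= (1.53/6.15)^0.5 = (0.2488)^0.5 = 0.499.

0.499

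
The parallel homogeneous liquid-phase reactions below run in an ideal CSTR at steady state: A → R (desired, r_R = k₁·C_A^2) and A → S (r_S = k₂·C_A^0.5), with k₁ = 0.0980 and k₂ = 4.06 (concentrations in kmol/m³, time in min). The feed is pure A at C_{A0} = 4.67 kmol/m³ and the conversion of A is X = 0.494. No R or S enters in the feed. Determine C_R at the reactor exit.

Exit C_A = C_{A0}(1−X) = 4.67×0.506 = 2.363 kmol/m³.
In a CSTR the entire volume is at exit conditions, so r_R = 0.0980×2.363^2 = 0.5472 and r_S = 4.06×2.363^0.5 = 6.241.
Fraction of consumed A going to R: r_R/(r_R+r_S) = 0.08061.
C_R = 0.08061·C_{A0}·X = 0.08061×4.67×0.494 = 0.186 kmol/m³.

0.186 kmol/m³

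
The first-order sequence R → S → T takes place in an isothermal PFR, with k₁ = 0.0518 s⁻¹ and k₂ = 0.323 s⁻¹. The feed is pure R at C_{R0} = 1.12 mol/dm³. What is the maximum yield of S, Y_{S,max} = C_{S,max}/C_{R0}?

0.113

For a first-order series the maximum intermediate yield is C_{S,max}/C_{R0} = (k₁/k₂)^[k₂/(k₂−k₁)].
= (0.0518/0.323)^(0.323/(0.323−0.0518)) = (0.1604)^(1.191) = 0.1131.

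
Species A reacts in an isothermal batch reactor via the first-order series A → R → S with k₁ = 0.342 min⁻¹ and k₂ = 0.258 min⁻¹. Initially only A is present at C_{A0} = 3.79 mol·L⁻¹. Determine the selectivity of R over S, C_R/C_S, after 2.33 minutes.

The intermediate concentration in a first-order A→B→C sequence is C_R = k₁C_{A0}(e^(−k₁t) − e^(−k₂t))/(k₂−k₁).
e^(−k₁t) = e^(−0.342×2.33) = e^(−0.7969) = 0.4507; e^(−k₂t) = e^(−0.6011) = 0.5482.
C_R = 0.342×3.79/(0.258−0.342) × (0.4507−0.5482) = (-15.43)×(-0.09744) = 1.504 mol·L⁻¹.
C_A = C_{A0}e^(−k₁t) = 1.708 mol·L⁻¹, so C_S = C_{A0}−C_A−C_R = 0.5781 mol·L⁻¹; C_R/C_S = 2.60.

2.60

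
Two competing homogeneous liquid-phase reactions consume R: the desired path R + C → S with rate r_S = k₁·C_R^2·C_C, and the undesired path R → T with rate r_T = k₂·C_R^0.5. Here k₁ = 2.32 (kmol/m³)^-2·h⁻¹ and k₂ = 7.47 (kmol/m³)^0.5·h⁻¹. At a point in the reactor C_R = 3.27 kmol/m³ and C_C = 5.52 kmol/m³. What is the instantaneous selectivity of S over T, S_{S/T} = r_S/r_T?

10.1

S_{S/T} = r_S/r_T = (k₁·C_R^2·C_C)/(k₂·C_R^0.5) = (k₁/k₂)·C_R^1.5·C_C.
= (2.32×3.270^2×5.520) / (7.47×3.270^0.5) = 136.9/13.51 = 10.1.
Since the desired path is higher order in R, keeping C_R high (PFR or concentrated feed) favours S.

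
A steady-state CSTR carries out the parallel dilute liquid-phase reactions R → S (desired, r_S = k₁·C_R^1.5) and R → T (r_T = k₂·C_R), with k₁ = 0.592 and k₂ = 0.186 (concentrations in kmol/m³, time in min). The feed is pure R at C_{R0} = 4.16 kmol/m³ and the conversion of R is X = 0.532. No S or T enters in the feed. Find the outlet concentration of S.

Exit C_R = C_{R0}(1−X) = 4.16×0.468 = 1.947 kmol/m³.
In a CSTR the entire volume is at exit conditions, so r_S = 0.592×1.947^1.5 = 1.608 and r_T = 0.186×1.947 = 0.3621.
Fraction of consumed R going to S: r_S/(r_S+r_T) = 0.8162.
C_S = 0.8162·C_{R0}·X = 0.8162×4.16×0.532 = 1.81 kmol/m³.

1.81 kmol/m³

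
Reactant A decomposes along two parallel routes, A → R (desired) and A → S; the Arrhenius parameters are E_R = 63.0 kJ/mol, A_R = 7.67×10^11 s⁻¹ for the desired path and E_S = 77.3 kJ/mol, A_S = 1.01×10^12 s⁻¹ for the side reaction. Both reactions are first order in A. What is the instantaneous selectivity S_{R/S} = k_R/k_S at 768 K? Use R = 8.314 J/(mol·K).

With equal orders, S_{R/S} = k_R/k_S = (A_R/A_S)·exp[(E_S−E_R)/(RT)].
(E_S−E_R)/(RT) = (77.3−63.0)×10³/(8.314×768) = 14300/6385 = 2.240.
k_R/k_S = (7.67×10^11/1.01×10^12)·exp(2.240) = 0.7594 × 9.389 = 7.13.

7.13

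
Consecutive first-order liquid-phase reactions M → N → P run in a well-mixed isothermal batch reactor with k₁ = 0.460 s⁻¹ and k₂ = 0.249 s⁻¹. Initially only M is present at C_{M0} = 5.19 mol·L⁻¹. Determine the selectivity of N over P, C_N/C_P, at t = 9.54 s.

The intermediate concentration in a first-order A→B→C sequence is C_N = k₁C_{M0}(e^(−k₁t) − e^(−k₂t))/(k₂−k₁).
e^(−k₁t) = e^(−0.460×9.54) = e^(−4.388) = 0.01242; e^(−k₂t) = e^(−2.375) = 0.09297.
C_N = 0.460×5.19/(0.249−0.460) × (0.01242−0.09297) = (-11.31)×(-0.08055) = 0.9114 mol·L⁻¹.
C_M = C_{M0}e^(−k₁t) = 0.06446 mol·L⁻¹, so C_P = C_{M0}−C_M−C_N = 4.214 mol·L⁻¹; C_N/C_P = 0.216.

0.216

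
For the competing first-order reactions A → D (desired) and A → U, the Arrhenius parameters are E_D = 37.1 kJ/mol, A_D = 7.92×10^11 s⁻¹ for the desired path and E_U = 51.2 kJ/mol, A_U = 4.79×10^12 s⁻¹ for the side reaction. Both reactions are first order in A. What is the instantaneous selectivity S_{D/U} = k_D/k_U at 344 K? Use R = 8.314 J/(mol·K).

k_D/k_U = (A_D/A_U)·exp[−(E_D−E_U)/(RT)] = (A_D/A_U)·exp[(E_U−E_D)/(RT)].
(E_U−E_D)/(RT) = (51.2−37.1)×10³/(8.314×344) = 14100/2860 = 4.930.
k_D/k_U = (7.92×10^11/4.79×10^12)·exp(4.930) = 0.1653 × 138.4 = 22.9.

22.9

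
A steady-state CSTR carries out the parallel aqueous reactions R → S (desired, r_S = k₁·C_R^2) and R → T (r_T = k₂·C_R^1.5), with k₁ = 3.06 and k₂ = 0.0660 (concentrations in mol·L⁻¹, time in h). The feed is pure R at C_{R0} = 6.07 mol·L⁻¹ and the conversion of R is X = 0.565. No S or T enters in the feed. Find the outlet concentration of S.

3.38 mol·L⁻¹

Exit C_R = C_{R0}(1−X) = 6.07×0.435 = 2.640 mol·L⁻¹.
A CSTR operates uniformly at the exit composition, giving r_S = 21.33 and r_T = 0.2832 (each k·C_R^n at C_R = 2.640).
Fraction of consumed R going to S: r_S/(r_S+r_T) = 0.9869.
C_S = 0.9869·C_{R0}·X = 0.9869×6.07×0.565 = 3.38 mol·L⁻¹.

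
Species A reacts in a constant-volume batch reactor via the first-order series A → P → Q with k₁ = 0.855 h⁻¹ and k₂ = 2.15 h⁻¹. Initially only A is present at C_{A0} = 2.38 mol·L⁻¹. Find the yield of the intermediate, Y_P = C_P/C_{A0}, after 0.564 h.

0.211

For first-order series with pure A initially, C_P(t) = k₁C_{A0}/(k₂−k₁)·(e^(−k₁t) − e^(−k₂t)).
e^(−k₁t) = e^(−0.855×0.564) = e^(−0.4822) = 0.6174; e^(−k₂t) = e^(−1.213) = 0.2974.
C_P = 0.855×2.38/(2.15−0.855) × (0.6174−0.2974) = 1.571×0.3200 = 0.5028 mol·L⁻¹.
Y_P = C_P/C_{A0} = 0.5028/2.38 = 0.211.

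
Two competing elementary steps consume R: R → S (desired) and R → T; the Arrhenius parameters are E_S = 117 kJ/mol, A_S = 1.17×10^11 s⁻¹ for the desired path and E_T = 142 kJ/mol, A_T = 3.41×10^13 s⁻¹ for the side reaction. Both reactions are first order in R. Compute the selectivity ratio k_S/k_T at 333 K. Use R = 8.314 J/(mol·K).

28.6

Since both paths have the same order in R, the concentration cancels and S_{S/T} = k_S/k_T = (A_S/A_T)·exp[(E_T−E_S)/(RT)].
(E_T−E_S)/(RT) = (142−117)×10³/(8.314×333) = 25000/2769 = 9.030.
k_S/k_T = (1.17×10^11/3.41×10^13)·exp(9.030) = 0.003431 × 8350 = 28.6.
Since E_S < E_T, lowering the temperature improves selectivity toward S.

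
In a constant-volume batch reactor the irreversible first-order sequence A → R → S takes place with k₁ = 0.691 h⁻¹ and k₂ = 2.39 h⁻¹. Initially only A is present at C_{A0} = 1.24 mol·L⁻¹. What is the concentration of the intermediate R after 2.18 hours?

0.109 mol·L⁻¹

Solving the coupled first-order balances gives C_R(t) = [k₁/(k₂−k₁)]·C_{A0}·(e^(−k₁t) − e^(−k₂t)).
e^(−k₁t) = e^(−0.691×2.18) = e^(−1.506) = 0.2217; e^(−k₂t) = e^(−5.210) = 0.005461.
C_R = 0.691×1.24/(2.39−0.691) × (0.2217−0.005461) = 0.5043×0.2163 = 0.1091 mol·L⁻¹.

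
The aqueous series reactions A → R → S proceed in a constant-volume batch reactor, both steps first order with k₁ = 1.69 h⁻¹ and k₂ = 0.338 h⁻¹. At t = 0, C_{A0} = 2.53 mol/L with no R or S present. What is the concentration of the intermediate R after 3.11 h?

1.09 mol/L

For first-order series with pure A initially, C_R(t) = k₁C_{A0}/(k₂−k₁)·(e^(−k₁t) − e^(−k₂t)).
e^(−k₁t) = e^(−1.69×3.11) = e^(−5.256) = 0.005217; e^(−k₂t) = e^(−1.051) = 0.3495.
C_R = 1.69×2.53/(0.338−1.69) × (0.005217−0.3495) = (-3.163)×(-0.3443) = 1.089 mol/L.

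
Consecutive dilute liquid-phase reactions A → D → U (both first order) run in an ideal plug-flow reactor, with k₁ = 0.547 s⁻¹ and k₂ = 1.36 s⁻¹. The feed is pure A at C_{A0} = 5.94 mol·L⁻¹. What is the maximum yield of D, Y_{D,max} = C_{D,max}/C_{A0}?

0.218

Evaluating C_D at τ_opt = ln(k₂/k₁)/(k₂−k₁) gives C_{D,max}/C_{A0} = (k₁/k₂)^[k₂/(k₂−k₁)].
= (0.547/1.36)^(1.36/(1.36−0.547)) = (0.4022)^(1.673) = 0.2179.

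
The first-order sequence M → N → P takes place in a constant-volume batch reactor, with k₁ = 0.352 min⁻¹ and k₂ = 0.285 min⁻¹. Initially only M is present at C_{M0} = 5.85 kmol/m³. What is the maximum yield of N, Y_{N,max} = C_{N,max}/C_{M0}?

0.407

Evaluating C_N at t_opt = ln(k₂/k₁)/(k₂−k₁) gives C_{N,max}/C_{M0} = (k₁/k₂)^[k₂/(k₂−k₁)].
= (0.352/0.285)^(0.285/(0.285−0.352)) = (1.235)^(-4.254) = 0.4073.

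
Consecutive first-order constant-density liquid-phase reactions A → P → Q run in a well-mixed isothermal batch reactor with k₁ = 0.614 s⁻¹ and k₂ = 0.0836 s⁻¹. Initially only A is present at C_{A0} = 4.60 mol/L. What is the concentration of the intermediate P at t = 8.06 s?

Solving the coupled first-order balances gives C_P(t) = [k₁/(k₂−k₁)]·C_{A0}·(e^(−k₁t) − e^(−k₂t)).
e^(−k₁t) = e^(−0.614×8.06) = e^(−4.949) = 0.007092; e^(−k₂t) = e^(−0.6738) = 0.5098.
C_P = 0.614×4.60/(0.0836−0.614) × (0.007092−0.5098) = (-5.325)×(-0.5027) = 2.677 mol/L.

2.68 mol/L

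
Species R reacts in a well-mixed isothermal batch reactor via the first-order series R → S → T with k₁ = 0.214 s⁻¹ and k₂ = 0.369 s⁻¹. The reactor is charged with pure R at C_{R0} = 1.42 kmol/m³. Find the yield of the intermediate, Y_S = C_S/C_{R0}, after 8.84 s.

0.155

Solving the coupled first-order balances gives C_S(t) = [k₁/(k₂−k₁)]·C_{R0}·(e^(−k₁t) − e^(−k₂t)).
e^(−k₁t) = e^(−0.214×8.84) = e^(−1.892) = 0.1508; e^(−k₂t) = e^(−3.262) = 0.03831.
C_S = 0.214×1.42/(0.369−0.214) × (0.1508−0.03831) = 1.961×0.1125 = 0.2205 kmol/m³.
Y_S = C_S/C_{R0} = 0.2205/1.42 = 0.155.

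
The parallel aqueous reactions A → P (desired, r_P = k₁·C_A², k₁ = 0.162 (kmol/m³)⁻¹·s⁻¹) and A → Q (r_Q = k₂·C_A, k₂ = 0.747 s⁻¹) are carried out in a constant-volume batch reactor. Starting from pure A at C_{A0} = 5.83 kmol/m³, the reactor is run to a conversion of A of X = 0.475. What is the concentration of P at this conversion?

1.35 kmol/m³

C_A = C_{A0}(1−X) = 3.061 kmol/m³.
Along a PFR/batch, dC_Q/dC_A = −r_Q/(r_P+r_Q) = −k₂/(k₂+k₁·C_A).
Integrating from C_{A0} to C_A: C_Q = (0.747/0.162)·ln[(0.747+0.162·5.83)/(0.747+0.162·3.06)] = 4.611·ln(1.691/1.243) = 1.421 kmol/m³.
Then C_P = (C_{A0}−C_A) − C_Q = 2.769 − 1.421 = 1.348 kmol/m³.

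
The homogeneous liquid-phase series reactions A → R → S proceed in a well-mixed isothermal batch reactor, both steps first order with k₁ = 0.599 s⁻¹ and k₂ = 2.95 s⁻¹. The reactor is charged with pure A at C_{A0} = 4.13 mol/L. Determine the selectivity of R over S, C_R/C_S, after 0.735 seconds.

Solving the coupled first-order balances gives C_R(t) = [k₁/(k₂−k₁)]·C_{A0}·(e^(−k₁t) − e^(−k₂t)).
e^(−k₁t) = e^(−0.599×0.735) = e^(−0.4403) = 0.6439; e^(−k₂t) = e^(−2.168) = 0.1144.
C_R = 0.599×4.13/(2.95−0.599) × (0.6439−0.1144) = 1.052×0.5295 = 0.5572 mol/L.
C_A = C_{A0}e^(−k₁t) = 2.659 mol/L, so C_S = C_{A0}−C_A−C_R = 0.9137 mol/L; C_R/C_S = 0.610.

0.610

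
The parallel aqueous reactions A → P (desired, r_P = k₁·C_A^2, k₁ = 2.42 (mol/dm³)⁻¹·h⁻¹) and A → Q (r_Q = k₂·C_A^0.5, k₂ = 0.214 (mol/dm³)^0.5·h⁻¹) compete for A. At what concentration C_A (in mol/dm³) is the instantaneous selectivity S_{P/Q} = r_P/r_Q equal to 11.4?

1.01 mol/dm³

S_{P/Q} = (k₁/k₂)·C_A^1.5 ⇒ C_A = (S·k₂/k₁)^(1/1.5).
= (11.4×0.214/2.42)^(0.6667) = (1.008)^(0.6667) = 1.01 mol/dm³.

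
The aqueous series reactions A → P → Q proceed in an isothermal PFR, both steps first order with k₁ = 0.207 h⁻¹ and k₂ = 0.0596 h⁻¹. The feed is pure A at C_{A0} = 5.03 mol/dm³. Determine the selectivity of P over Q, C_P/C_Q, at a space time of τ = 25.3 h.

Solving the coupled first-order balances gives C_P(τ) = [k₁/(k₂−k₁)]·C_{A0}·(e^(−k₁τ) − e^(−k₂τ)).
e^(−k₁τ) = e^(−0.207×25.3) = e^(−5.237) = 0.005316; e^(−k₂τ) = e^(−1.508) = 0.2214.
C_P = 0.207×5.03/(0.0596−0.207) × (0.005316−0.2214) = (-7.064)×(-0.2161) = 1.526 mol/dm³.
C_A = C_{A0}e^(−k₁τ) = 0.02674 mol/dm³, so C_Q = C_{A0}−C_A−C_P = 3.477 mol/dm³; C_P/C_Q = 0.439.

0.439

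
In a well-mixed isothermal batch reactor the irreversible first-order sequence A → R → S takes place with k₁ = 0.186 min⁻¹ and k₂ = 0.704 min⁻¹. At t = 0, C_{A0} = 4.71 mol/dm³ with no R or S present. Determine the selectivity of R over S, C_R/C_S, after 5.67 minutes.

0.222

The intermediate concentration in a first-order A→B→C sequence is C_R = k₁C_{A0}(e^(−k₁t) − e^(−k₂t))/(k₂−k₁).
e^(−k₁t) = e^(−0.186×5.67) = e^(−1.055) = 0.3483; e^(−k₂t) = e^(−3.992) = 0.01847.
C_R = 0.186×4.71/(0.704−0.186) × (0.3483−0.01847) = 1.691×0.3299 = 0.5579 mol/dm³.
C_A = C_{A0}e^(−k₁t) = 1.641 mol/dm³, so C_S = C_{A0}−C_A−C_R = 2.512 mol/dm³; C_R/C_S = 0.222.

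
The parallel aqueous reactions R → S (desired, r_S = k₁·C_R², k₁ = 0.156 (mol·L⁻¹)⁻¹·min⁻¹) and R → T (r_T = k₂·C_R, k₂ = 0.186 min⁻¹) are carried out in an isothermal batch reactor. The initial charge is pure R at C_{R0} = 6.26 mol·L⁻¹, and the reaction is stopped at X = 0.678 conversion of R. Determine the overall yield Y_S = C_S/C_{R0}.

0.517

C_R = C_{R0}(1−X) = 2.016 mol·L⁻¹.
Along a PFR/batch, dC_T/dC_R = −r_T/(r_S+r_T) = −k₂/(k₂+k₁·C_R).
Integrating from C_{R0} to C_R: C_T = (0.186/0.156)·ln[(0.186+0.156·6.26)/(0.186+0.156·2.02)] = 1.192·ln(1.163/0.5005) = 1.005 mol·L⁻¹.
Then C_S = (C_{R0}−C_R) − C_T = 4.244 − 1.005 = 3.239 mol·L⁻¹.
Y_S = C_S/C_{R0} = 3.239/6.26 = 0.517.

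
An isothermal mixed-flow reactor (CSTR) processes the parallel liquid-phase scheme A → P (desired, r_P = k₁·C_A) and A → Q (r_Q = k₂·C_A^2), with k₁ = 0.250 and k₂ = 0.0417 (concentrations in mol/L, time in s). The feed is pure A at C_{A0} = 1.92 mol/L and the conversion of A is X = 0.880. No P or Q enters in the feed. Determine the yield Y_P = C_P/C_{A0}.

0.847

Exit C_A = C_{A0}(1−X) = 1.92×0.120 = 0.2304 mol/L.
Rates in a CSTR are evaluated at the outlet concentration: r_P = 0.250×0.2304 = 0.05760, r_Q = 0.0417×0.2304^2 = 0.002214.
Fraction of consumed A going to P: r_P/(r_P+r_Q) = 0.9630.
C_P = 0.9630·C_{A0}·X = 0.9630×1.92×0.880 = 1.63 mol/L; Y_P = C_P/C_{A0} = 0.847.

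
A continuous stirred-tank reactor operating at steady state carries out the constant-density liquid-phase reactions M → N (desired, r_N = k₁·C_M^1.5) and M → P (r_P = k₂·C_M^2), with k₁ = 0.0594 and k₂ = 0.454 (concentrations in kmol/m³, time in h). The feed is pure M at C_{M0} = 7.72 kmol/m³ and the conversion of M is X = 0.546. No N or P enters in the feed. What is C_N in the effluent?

0.275 kmol/m³

Exit C_M = C_{M0}(1−X) = 7.72×0.454 = 3.505 kmol/m³.
In a CSTR the entire volume is at exit conditions, so r_N = 0.0594×3.505^1.5 = 0.3898 and r_P = 0.454×3.505^2 = 5.577.
Fraction of consumed M going to N: r_N/(r_N+r_P) = 0.06532.
C_N = 0.06532·C_{M0}·X = 0.06532×7.72×0.546 = 0.275 kmol/m³.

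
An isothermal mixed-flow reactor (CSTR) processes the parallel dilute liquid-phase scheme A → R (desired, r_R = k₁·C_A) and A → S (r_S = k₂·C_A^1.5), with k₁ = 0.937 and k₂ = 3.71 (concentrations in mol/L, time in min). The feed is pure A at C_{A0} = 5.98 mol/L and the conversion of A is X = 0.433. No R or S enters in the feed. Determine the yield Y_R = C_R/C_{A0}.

Exit C_A = C_{A0}(1−X) = 5.98×0.567 = 3.391 mol/L.
A CSTR operates uniformly at the exit composition, giving r_R = 3.177 and r_S = 23.16 (each k·C_A^n at C_A = 3.391).
Fraction of consumed A going to R: r_R/(r_R+r_S) = 0.1206.
C_R = 0.1206·C_{A0}·X = 0.1206×5.98×0.433 = 0.312 mol/L; Y_R = C_R/C_{A0} = 0.0522.

0.0522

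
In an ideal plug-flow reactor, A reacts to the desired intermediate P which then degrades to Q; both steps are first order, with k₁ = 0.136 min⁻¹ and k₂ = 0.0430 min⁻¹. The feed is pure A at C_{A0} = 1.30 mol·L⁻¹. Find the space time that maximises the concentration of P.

12.4 min

The intermediate peaks when r₁ = r₂, i.e. k₁e^(−k₁τ) = k₂e^(−k₂τ), giving τ_opt = ln(k₂/k₁)/(k₂−k₁).
= ln(0.0430/0.136)/(0.0430−0.136) = ln(0.3162)/-0.09300 = -1.151/-0.09300 = 12.4 min.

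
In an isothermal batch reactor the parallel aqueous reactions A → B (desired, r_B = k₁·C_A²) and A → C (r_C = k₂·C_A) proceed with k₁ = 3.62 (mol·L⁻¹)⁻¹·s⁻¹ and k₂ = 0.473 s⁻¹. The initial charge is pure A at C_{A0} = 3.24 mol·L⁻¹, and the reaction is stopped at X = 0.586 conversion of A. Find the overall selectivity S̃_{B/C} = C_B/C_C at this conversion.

16.5

C_A = C_{A0}(1−X) = 1.341 mol·L⁻¹.
Along a PFR/batch, dC_C/dC_A = −r_C/(r_B+r_C) = −k₂/(k₂+k₁·C_A).
Integrating from C_{A0} to C_A: C_C = (0.473/3.62)·ln[(0.473+3.62·3.24)/(0.473+3.62·1.34)] = 0.1307·ln(12.20/5.329) = 0.1083 mol·L⁻¹.
Then C_B = (C_{A0}−C_A) − C_C = 1.899 − 0.1083 = 1.790 mol·L⁻¹.
S̃_{B/C} = C_B/C_C = 1.790/0.1083 = 16.5.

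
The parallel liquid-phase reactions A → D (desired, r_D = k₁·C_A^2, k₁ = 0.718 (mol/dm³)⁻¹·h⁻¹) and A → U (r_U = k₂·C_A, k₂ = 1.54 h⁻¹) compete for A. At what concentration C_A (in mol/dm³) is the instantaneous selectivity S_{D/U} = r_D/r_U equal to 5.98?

12.8 mol/dm³

S_{D/U} = (k₁/k₂)·C_A ⇒ C_A = S·k₂/k₁.
= 5.98×1.54/0.718 = 12.8 mol/dm³.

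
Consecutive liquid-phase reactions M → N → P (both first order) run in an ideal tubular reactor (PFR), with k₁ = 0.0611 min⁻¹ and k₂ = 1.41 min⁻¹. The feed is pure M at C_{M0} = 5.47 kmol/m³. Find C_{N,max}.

0.206 kmol/m³

Evaluating C_N at τ_opt = ln(k₂/k₁)/(k₂−k₁) gives C_{N,max}/C_{M0} = (k₁/k₂)^[k₂/(k₂−k₁)].
= (0.0611/1.41)^(1.41/(1.41−0.0611)) = (0.04333)^(1.045) = 0.03759.
C_{N,max} = 0.03759×5.47 = 0.206 kmol/m³.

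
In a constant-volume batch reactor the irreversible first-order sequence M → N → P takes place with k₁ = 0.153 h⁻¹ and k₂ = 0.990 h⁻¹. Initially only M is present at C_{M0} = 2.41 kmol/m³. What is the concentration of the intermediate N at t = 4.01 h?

0.230 kmol/m³

Solving the coupled first-order balances gives C_N(t) = [k₁/(k₂−k₁)]·C_{M0}·(e^(−k₁t) − e^(−k₂t)).
e^(−k₁t) = e^(−0.153×4.01) = e^(−0.6135) = 0.5414; e^(−k₂t) = e^(−3.970) = 0.01888.
C_N = 0.153×2.41/(0.990−0.153) × (0.5414−0.01888) = 0.4405×0.5226 = 0.2302 kmol/m³.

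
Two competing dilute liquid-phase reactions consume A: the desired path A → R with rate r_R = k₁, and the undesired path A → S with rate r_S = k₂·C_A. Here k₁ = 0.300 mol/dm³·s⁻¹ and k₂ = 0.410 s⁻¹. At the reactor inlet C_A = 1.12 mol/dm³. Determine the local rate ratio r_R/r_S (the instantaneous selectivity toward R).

S_{R/S} = r_R/r_S = (k₁)/(k₂·C_A) = (k₁/k₂)·C_A⁻¹.
= (0.300) / (0.410×1.120) = 0.3000/0.4592 = 0.653.

0.653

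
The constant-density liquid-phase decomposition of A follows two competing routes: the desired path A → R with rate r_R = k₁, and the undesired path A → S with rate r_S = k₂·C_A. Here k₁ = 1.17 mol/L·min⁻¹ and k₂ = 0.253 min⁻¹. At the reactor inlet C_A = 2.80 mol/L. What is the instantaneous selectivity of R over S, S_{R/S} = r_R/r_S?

1.65

S_{R/S} = r_R/r_S = (k₁)/(k₂·C_A) = (k₁/k₂)·C_A⁻¹.
= (1.17) / (0.253×2.800) = 1.170/0.7084 = 1.65.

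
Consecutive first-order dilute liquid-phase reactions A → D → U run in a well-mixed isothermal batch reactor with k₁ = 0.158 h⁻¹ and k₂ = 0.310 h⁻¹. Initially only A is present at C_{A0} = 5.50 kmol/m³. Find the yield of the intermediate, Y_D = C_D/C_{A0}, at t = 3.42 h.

0.245

Solving the coupled first-order balances gives C_D(t) = [k₁/(k₂−k₁)]·C_{A0}·(e^(−k₁t) − e^(−k₂t)).
e^(−k₁t) = e^(−0.158×3.42) = e^(−0.5404) = 0.5825; e^(−k₂t) = e^(−1.060) = 0.3464.
C_D = 0.158×5.50/(0.310−0.158) × (0.5825−0.3464) = 5.717×0.2362 = 1.350 kmol/m³.
Y_D = C_D/C_{A0} = 1.350/5.50 = 0.245.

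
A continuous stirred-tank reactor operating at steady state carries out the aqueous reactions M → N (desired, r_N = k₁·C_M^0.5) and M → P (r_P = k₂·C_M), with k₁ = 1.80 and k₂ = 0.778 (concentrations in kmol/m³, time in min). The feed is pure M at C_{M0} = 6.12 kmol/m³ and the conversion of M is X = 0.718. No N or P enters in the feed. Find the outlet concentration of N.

Exit C_M = C_{M0}(1−X) = 6.12×0.282 = 1.726 kmol/m³.
In a CSTR the entire volume is at exit conditions, so r_N = 1.80×1.726^0.5 = 2.365 and r_P = 0.778×1.726 = 1.343.
Fraction of consumed M going to N: r_N/(r_N+r_P) = 0.6378.
C_N = 0.6378·C_{M0}·X = 0.6378×6.12×0.718 = 2.80 kmol/m³.

2.80 kmol/m³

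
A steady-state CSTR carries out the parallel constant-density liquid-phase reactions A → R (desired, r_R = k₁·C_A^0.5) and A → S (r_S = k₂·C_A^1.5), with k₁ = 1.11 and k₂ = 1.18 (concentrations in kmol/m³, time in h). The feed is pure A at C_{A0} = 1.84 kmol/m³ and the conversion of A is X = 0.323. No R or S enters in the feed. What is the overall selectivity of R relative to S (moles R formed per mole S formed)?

Exit C_A = C_{A0}(1−X) = 1.84×0.677 = 1.246 kmol/m³.
A CSTR operates uniformly at the exit composition, giving r_R = 1.239 and r_S = 1.641 (each k·C_A^n at C_A = 1.246).
Overall selectivity = C_R/C_S = r_Rτ/(r_Sτ) = r_R/r_S = 0.755.

0.755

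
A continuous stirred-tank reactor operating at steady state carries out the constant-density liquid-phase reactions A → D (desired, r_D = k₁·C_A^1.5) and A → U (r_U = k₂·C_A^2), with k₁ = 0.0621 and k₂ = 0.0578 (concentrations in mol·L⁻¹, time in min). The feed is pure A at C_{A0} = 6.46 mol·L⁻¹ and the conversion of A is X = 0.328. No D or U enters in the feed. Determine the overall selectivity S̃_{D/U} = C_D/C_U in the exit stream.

Exit C_A = C_{A0}(1−X) = 6.46×0.672 = 4.341 mol·L⁻¹.
In a CSTR the entire volume is at exit conditions, so r_D = 0.0621×4.341^1.5 = 0.5617 and r_U = 0.0578×4.341^2 = 1.089.
Overall selectivity = C_D/C_U = r_Dτ/(r_Uτ) = r_D/r_U = 0.516.

0.516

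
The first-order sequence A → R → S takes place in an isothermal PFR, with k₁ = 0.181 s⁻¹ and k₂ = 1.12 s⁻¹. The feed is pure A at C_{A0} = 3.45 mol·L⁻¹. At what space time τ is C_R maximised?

1.94 s

Setting dC_R/dτ = 0 gives τ_opt = ln(k₂/k₁)/(k₂−k₁).
= ln(1.12/0.181)/(1.12−0.181) = ln(6.188)/0.9390 = 1.823/0.9390 = 1.94 s.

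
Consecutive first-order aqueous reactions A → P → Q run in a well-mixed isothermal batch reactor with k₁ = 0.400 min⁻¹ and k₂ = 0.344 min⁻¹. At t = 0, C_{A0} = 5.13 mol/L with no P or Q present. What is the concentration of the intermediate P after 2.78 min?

2.03 mol/L

The intermediate concentration in a first-order A→B→C sequence is C_P = k₁C_{A0}(e^(−k₁t) − e^(−k₂t))/(k₂−k₁).
e^(−k₁t) = e^(−0.400×2.78) = e^(−1.112) = 0.3289; e^(−k₂t) = e^(−0.9563) = 0.3843.
C_P = 0.400×5.13/(0.344−0.400) × (0.3289−0.3843) = (-36.64)×(-0.05540) = 2.030 mol/L.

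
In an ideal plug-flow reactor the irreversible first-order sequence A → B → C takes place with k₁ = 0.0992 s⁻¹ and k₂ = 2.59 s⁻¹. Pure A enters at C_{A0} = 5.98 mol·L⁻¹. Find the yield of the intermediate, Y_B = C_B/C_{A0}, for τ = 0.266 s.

Solving the coupled first-order balances gives C_B(τ) = [k₁/(k₂−k₁)]·C_{A0}·(e^(−k₁τ) − e^(−k₂τ)).
e^(−k₁τ) = e^(−0.0992×0.266) = e^(−0.02639) = 0.9740; e^(−k₂τ) = e^(−0.6889) = 0.5021.
C_B = 0.0992×5.98/(2.59−0.0992) × (0.9740−0.5021) = 0.2382×0.4718 = 0.1124 mol·L⁻¹.
Y_B = C_B/C_{A0} = 0.1124/5.98 = 0.0188.

0.0188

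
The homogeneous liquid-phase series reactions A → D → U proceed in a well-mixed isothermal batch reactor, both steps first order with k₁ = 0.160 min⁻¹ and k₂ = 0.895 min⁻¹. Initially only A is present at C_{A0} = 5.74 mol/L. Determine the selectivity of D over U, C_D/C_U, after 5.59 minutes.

0.174

Solving the coupled first-order balances gives C_D(t) = [k₁/(k₂−k₁)]·C_{A0}·(e^(−k₁t) − e^(−k₂t)).
e^(−k₁t) = e^(−0.160×5.59) = e^(−0.8944) = 0.4089; e^(−k₂t) = e^(−5.003) = 0.006717.
C_D = 0.160×5.74/(0.895−0.160) × (0.4089−0.006717) = 1.250×0.4021 = 0.5025 mol/L.
C_A = C_{A0}e^(−k₁t) = 2.347 mol/L, so C_U = C_{A0}−C_A−C_D = 2.891 mol/L; C_D/C_U = 0.174.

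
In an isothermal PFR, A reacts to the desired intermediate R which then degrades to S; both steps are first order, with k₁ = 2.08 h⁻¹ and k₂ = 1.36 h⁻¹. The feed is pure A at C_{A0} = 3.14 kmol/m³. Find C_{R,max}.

For a first-order series the maximum intermediate yield is C_{R,max}/C_{A0} = (k₁/k₂)^[k₂/(k₂−k₁)].
= (2.08/1.36)^(1.36/(1.36−2.08)) = (1.529)^(-1.889) = 0.4482.
C_{R,max} = 0.4482×3.14 = 1.41 kmol/m³.

1.41 kmol/m³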